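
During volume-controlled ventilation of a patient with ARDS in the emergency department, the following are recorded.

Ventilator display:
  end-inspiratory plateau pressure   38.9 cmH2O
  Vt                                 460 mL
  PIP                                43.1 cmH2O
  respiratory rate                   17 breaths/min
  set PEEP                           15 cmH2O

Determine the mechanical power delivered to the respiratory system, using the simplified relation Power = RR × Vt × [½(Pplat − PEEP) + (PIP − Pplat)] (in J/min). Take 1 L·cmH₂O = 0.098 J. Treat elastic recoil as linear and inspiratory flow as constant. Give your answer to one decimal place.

12.4

Per-breath work = Vt × [½(Pplat−PEEP) + (PIP−Pplat)] = 0.460 × [0.5×23.9 + 4.2] = 0.460 × 16.15 = 7.429 L·cmH2O.
Power = 17 × 7.429 = 126.29 L·cmH2O/min.
× 0.098 J/(L·cmH2O) → 12.376 J/min.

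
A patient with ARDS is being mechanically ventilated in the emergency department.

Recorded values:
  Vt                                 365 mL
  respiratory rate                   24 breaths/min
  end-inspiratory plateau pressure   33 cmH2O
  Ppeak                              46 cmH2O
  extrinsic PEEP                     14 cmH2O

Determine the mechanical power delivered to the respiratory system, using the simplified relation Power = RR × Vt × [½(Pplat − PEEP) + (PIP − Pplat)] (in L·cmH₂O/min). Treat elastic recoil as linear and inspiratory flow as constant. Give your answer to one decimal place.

197.1

Per-breath work = Vt × [½(Pplat−PEEP) + (PIP−Pplat)] = 0.365 × [0.5×19.0 + 13.0] = 0.365 × 22.5 = 8.213 L·cmH2O.
Power = 24 × 8.213 = 197.11 L·cmH2O/min.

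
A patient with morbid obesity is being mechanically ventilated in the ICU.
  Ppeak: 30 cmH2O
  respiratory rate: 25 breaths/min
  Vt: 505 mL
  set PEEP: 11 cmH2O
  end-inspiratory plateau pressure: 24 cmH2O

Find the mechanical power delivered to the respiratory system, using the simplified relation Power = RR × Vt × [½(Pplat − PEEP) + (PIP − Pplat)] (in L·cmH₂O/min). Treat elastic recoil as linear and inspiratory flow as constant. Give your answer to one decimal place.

157.8

Per-breath work = Vt × [½(Pplat−PEEP) + (PIP−Pplat)] = 0.505 × [0.5×13.0 + 6.0] = 0.505 × 12.5 = 6.313 L·cmH2O.
Power = 25 × 6.313 = 157.83 L·cmH2O/min.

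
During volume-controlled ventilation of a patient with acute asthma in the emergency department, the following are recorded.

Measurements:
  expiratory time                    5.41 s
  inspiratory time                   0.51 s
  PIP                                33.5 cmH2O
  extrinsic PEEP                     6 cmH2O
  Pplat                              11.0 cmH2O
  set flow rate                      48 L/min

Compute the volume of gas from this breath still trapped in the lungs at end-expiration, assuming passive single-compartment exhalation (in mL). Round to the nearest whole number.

Flow: 48 L/min ÷ 60 = 0.8 L/s.
Vt = flow × Ti = 0.8 L/s × 0.51 s × 1000 mL/L = 408.0 mL.
R = (PIP − Pplat)/V̇ = (33.5 − 11.0) / 0.8 = 22.5/0.8 = 28.125 cmH2O·s/L.
C = Vt/(Pplat − PEEP) = 408.0 / (11.0 − 6) = 408.0/5.0 = 81.6 mL/cmH2O.
τ = R × C = 28.125 × 0.0816 L/cmH2O = 2.295 s.
Fraction remaining = e^(−Te/τ) = e^(−5.41/2.295) = 0.09468.
Trapped volume = 408.0 × 0.09468 = 38.629 mL.

39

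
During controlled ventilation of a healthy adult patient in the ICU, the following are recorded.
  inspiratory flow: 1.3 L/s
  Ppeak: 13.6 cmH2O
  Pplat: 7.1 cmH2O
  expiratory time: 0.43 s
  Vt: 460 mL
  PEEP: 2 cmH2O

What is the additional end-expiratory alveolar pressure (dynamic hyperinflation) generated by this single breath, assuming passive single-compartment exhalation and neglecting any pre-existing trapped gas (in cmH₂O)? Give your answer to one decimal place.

R = (PIP − Pplat)/V̇ = (13.6 − 7.1) / 1.3 = 6.5/1.3 = 5.0 cmH2O·s/L.
C = Vt/(Pplat − PEEP) = 460.0 / (7.1 − 2) = 460.0/5.1 = 90.196 mL/cmH2O.
τ = R × C = 5.0 × 0.0902 L/cmH2O = 0.451 s.
Fraction remaining = e^(−Te/τ) = e^(−0.43/0.451) = 0.3854; trapped volume = 460.0 × 0.3854 = 177.28 mL.
Additional alveolar pressure from trapping ≈ V_trapped / C = 177.28 / 90.196 = 1.965 cmH2O.

2.0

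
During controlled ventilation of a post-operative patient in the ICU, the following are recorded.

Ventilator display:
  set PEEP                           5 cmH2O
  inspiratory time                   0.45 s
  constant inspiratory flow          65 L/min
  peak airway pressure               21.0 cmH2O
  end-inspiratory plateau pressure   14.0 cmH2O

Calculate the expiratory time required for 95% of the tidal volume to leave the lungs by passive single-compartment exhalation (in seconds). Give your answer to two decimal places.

1.05

Flow: 65 L/min ÷ 60 = 1.0833 L/s.
Vt = flow × Ti = 1.0833 L/s × 0.45 s × 1000 mL/L = 487.49 mL.
R = (PIP − Pplat)/V̇ = (21.0 − 14.0) / 1.0833 = 7.0/1.0833 = 6.462 cmH2O·s/L.
C = Vt/(Pplat − PEEP) = 487.49 / (14.0 − 5) = 487.49/9.0 = 54.166 mL/cmH2O.
τ = R × C = 6.462 × 0.05417 L/cmH2O = 0.35 s.
t = −τ·ln(1 − 0.95) = −0.35·ln(0.05) = 1.049 s.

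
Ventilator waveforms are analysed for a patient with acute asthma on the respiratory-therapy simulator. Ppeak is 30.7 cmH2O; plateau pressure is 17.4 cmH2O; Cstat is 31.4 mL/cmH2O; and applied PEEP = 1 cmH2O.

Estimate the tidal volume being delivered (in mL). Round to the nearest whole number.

Vt = Cstat × (Pplat − PEEP) = 31.4 × (17.4 − 1) = 31.4 × 16.4 = 514.96 mL.

515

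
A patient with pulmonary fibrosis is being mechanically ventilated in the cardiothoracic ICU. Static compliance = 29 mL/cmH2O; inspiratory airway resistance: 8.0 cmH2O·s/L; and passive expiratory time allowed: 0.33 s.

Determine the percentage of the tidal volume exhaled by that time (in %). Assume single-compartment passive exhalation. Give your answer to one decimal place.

75.9

τ = R × C = 8.0 × 29 mL/cmH2O = 8.0 × 0.029 L/cmH2O = 0.232 s.
Passive exhalation: V(t)/V₀ = e^(−t/τ) = e^(−0.33/0.232) = 0.2411.
Fraction exhaled = 1 − 0.2411 = 0.7589 → 75.89%.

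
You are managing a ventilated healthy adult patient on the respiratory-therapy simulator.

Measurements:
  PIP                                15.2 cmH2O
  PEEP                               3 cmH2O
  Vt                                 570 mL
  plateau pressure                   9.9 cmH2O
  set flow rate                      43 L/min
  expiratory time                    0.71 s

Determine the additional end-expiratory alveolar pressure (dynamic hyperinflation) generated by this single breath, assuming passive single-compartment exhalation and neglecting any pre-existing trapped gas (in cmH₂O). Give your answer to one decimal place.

2.2

Flow: 43 L/min ÷ 60 = 0.7167 L/s.
R = (PIP − Pplat)/V̇ = (15.2 − 9.9) / 0.7167 = 5.3/0.7167 = 7.395 cmH2O·s/L.
C = Vt/(Pplat − PEEP) = 570.0 / (9.9 − 3) = 570.0/6.9 = 82.609 mL/cmH2O.
τ = R × C = 7.395 × 0.08261 L/cmH2O = 0.6109 s.
Fraction remaining = e^(−Te/τ) = e^(−0.71/0.6109) = 0.3128; trapped volume = 570.0 × 0.3128 = 178.3 mL.
Additional alveolar pressure from trapping ≈ V_trapped / C = 178.3 / 82.609 = 2.158 cmH2O.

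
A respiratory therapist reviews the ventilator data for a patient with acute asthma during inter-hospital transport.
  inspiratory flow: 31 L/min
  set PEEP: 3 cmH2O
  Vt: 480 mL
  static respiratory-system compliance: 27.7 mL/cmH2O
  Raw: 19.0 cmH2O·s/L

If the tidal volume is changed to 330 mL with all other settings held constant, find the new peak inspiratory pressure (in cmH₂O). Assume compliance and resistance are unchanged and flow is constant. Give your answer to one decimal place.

24.7

Flow: 31 L/min ÷ 60 = 0.5167 L/s.
PIP = Vt/C + R·V̇ + PEEP (constant-flow equation of motion).
Only the elastic term changes: ΔPIP = ΔVt / C = (330 − 480) / 27.7 = -5.415 cmH2O.
Original PIP = 480/27.7 + 19.0×0.5167 + 3 = 30.146 cmH2O; new PIP = 30.146 + (-5.415) = 24.731 cmH2O.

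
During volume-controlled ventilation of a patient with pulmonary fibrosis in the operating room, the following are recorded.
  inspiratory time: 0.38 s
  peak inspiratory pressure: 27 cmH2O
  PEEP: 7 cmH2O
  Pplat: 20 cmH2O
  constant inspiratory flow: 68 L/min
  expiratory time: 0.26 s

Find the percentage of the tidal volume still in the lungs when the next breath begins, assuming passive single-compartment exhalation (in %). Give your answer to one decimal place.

Flow: 68 L/min ÷ 60 = 1.1333 L/s.
Vt = flow × Ti = 1.1333 L/s × 0.38 s × 1000 mL/L = 430.65 mL.
R = (PIP − Pplat)/V̇ = (27 − 20) / 1.1333 = 7.0/1.1333 = 6.177 cmH2O·s/L.
C = Vt/(Pplat − PEEP) = 430.65 / (20 − 7) = 430.65/13.0 = 33.127 mL/cmH2O.
τ = R × C = 6.177 × 0.03313 L/cmH2O = 0.2046 s.
Fraction remaining at end-expiration = e^(−Te/τ) = e^(−0.26/0.2046) = 0.2806 → 28.06%.

28.1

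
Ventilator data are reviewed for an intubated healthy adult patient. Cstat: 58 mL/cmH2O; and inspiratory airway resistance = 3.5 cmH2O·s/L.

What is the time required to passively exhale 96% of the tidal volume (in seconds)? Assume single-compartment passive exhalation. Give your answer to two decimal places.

0.65

τ = R × C = 3.5 × 58 mL/cmH2O = 3.5 × 0.058 L/cmH2O = 0.203 s.
Exhaled fraction f = 1 − e^(−t/τ) → t = −τ·ln(1 − f) = −0.203·ln(0.04) = 0.6534 s.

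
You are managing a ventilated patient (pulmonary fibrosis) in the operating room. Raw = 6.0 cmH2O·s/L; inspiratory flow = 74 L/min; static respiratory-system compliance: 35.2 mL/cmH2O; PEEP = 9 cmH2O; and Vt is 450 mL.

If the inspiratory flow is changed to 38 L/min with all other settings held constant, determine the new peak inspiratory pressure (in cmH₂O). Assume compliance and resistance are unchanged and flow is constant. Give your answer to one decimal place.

Flow: 74 L/min ÷ 60 = 1.2333 L/s.
New flow: 38 L/min ÷ 60 = 0.6333 L/s.
PIP = Vt/C + R·V̇ + PEEP (constant-flow equation of motion).
Only the resistive term changes: ΔPIP = R × ΔV̇ = 6.0 × (0.6333 − 1.2333) = 6.0 × -0.6 = -3.6 cmH2O.
Original PIP = 450/35.2 + 6.0×1.2333 + 9 = 29.184 cmH2O; new PIP = 29.184 + (-3.6) = 25.584 cmH2O.

25.6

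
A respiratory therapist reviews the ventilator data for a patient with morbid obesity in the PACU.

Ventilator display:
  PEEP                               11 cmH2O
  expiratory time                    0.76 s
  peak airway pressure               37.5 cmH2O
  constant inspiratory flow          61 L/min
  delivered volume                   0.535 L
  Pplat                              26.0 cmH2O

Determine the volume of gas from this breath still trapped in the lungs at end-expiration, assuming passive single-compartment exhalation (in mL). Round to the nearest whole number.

81

Flow: 61 L/min ÷ 60 = 1.0167 L/s.
R = (PIP − Pplat)/V̇ = (37.5 − 26.0) / 1.0167 = 11.5/1.0167 = 11.311 cmH2O·s/L.
C = Vt/(Pplat − PEEP) = 535.0 / (26.0 − 11) = 535.0/15.0 = 35.667 mL/cmH2O.
τ = R × C = 11.311 × 0.03567 L/cmH2O = 0.4035 s.
Fraction remaining = e^(−Te/τ) = e^(−0.76/0.4035) = 0.1521.
Trapped volume = 535.0 × 0.1521 = 81.374 mL.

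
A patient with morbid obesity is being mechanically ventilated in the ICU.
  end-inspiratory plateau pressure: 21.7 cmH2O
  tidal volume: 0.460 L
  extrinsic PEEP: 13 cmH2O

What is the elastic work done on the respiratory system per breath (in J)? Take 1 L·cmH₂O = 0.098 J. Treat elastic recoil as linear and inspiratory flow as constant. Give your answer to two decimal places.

Elastic work ≈ ½ × (Pplat − PEEP) × Vt = 0.5 × (21.7 − 13) × 0.460 L = 0.5 × 8.7 × 0.460 = 2.001 L·cmH2O.
× 0.098 J/(L·cmH2O) → 0.1961 J.

0.20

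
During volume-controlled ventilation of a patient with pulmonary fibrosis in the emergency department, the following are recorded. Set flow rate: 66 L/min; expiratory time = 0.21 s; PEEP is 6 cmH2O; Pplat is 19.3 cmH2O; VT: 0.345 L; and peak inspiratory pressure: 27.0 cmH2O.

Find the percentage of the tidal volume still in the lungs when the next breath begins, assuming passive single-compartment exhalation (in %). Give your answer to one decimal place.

Flow: 66 L/min ÷ 60 = 1.1 L/s.
R = (PIP − Pplat)/V̇ = (27.0 − 19.3) / 1.1 = 7.7/1.1 = 7.0 cmH2O·s/L.
C = Vt/(Pplat − PEEP) = 345.0 / (19.3 − 6) = 345.0/13.3 = 25.94 mL/cmH2O.
τ = R × C = 7.0 × 0.02594 L/cmH2O = 0.1816 s.
Fraction remaining at end-expiration = e^(−Te/τ) = e^(−0.21/0.1816) = 0.3146 → 31.46%.

31.5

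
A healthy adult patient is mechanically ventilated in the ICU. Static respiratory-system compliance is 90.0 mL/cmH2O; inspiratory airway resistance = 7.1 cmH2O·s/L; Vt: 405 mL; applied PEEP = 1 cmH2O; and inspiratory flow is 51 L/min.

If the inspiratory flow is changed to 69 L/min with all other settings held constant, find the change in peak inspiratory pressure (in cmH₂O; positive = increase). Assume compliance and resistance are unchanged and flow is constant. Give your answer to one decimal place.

Flow: 51 L/min ÷ 60 = 0.85 L/s.
New flow: 69 L/min ÷ 60 = 1.15 L/s.
PIP = Vt/C + R·V̇ + PEEP (constant-flow equation of motion).
Only the resistive term changes: ΔPIP = R × ΔV̇ = 7.1 × (1.15 − 0.85) = 7.1 × 0.3 = 2.13 cmH2O.

2.1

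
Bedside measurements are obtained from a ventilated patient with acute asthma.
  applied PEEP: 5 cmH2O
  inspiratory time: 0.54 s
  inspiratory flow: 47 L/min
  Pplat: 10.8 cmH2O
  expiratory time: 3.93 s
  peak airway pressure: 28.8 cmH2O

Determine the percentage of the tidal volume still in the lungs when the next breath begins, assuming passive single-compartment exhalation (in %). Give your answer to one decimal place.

9.6

Flow: 47 L/min ÷ 60 = 0.7833 L/s.
Vt = flow × Ti = 0.7833 L/s × 0.54 s × 1000 mL/L = 422.98 mL.
R = (PIP − Pplat)/V̇ = (28.8 − 10.8) / 0.7833 = 18.0/0.7833 = 22.98 cmH2O·s/L.
C = Vt/(Pplat − PEEP) = 422.98 / (10.8 − 5) = 422.98/5.8 = 72.928 mL/cmH2O.
τ = R × C = 22.98 × 0.07293 L/cmH2O = 1.676 s.
Fraction remaining at end-expiration = e^(−Te/τ) = e^(−3.93/1.676) = 0.09586 → 9.586%.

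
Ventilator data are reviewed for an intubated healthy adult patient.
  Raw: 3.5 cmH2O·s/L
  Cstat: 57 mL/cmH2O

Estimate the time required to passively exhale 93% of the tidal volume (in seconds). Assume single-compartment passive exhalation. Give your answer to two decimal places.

0.53

τ = R × C = 3.5 × 57 mL/cmH2O = 3.5 × 0.057 L/cmH2O = 0.1995 s.
Exhaled fraction f = 1 − e^(−t/τ) → t = −τ·ln(1 − f) = −0.1995·ln(0.07) = 0.5305 s.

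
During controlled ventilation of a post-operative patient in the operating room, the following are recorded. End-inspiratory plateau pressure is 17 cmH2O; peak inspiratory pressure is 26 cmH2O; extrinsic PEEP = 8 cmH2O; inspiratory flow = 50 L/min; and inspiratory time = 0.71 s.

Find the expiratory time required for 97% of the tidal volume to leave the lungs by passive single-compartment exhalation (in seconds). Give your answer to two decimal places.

Flow: 50 L/min ÷ 60 = 0.8333 L/s.
Vt = flow × Ti = 0.8333 L/s × 0.71 s × 1000 mL/L = 591.64 mL.
R = (PIP − Pplat)/V̇ = (26 − 17) / 0.8333 = 9.0/0.8333 = 10.8 cmH2O·s/L.
C = Vt/(Pplat − PEEP) = 591.64 / (17 − 8) = 591.64/9.0 = 65.738 mL/cmH2O.
τ = R × C = 10.8 × 0.06574 L/cmH2O = 0.71 s.
t = −τ·ln(1 − 0.97) = −0.71·ln(0.03) = 2.49 s.

2.49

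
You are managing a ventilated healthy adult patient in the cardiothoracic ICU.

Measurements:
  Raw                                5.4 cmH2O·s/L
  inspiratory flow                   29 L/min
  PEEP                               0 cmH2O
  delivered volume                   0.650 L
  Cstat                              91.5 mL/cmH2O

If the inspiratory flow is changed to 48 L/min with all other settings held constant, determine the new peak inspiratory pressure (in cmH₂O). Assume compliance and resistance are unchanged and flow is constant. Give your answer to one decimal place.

11.4

Flow: 29 L/min ÷ 60 = 0.4833 L/s.
New flow: 48 L/min ÷ 60 = 0.8 L/s.
PIP = Vt/C + R·V̇ + PEEP (constant-flow equation of motion).
Only the resistive term changes: ΔPIP = R × ΔV̇ = 5.4 × (0.8 − 0.4833) = 5.4 × 0.3167 = 1.71 cmH2O.
Original PIP = 650/91.5 + 5.4×0.4833 + 0 = 9.714 cmH2O; new PIP = 9.714 + (1.71) = 11.424 cmH2O.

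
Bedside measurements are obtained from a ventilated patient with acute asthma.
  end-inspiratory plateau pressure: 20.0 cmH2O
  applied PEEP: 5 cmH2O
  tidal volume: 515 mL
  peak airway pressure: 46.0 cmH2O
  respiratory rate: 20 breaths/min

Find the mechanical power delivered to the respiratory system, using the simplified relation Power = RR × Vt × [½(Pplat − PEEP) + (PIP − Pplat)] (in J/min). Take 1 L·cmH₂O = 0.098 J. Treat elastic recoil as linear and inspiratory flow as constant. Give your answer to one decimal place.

33.8

Per-breath work = Vt × [½(Pplat−PEEP) + (PIP−Pplat)] = 0.515 × [0.5×15.0 + 26.0] = 0.515 × 33.5 = 17.253 L·cmH2O.
Power = 20 × 17.253 = 345.06 L·cmH2O/min.
× 0.098 J/(L·cmH2O) → 33.816 J/min.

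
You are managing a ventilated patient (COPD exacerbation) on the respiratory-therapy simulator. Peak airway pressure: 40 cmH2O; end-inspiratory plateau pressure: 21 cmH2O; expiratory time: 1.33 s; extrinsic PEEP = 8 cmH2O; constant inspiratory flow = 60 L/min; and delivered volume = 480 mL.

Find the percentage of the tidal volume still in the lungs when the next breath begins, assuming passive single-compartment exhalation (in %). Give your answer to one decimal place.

15.0

Flow: 60 L/min ÷ 60 = 1 L/s.
R = (PIP − Pplat)/V̇ = (40 − 21) / 1 = 19.0/1 = 19.0 cmH2O·s/L.
C = Vt/(Pplat − PEEP) = 480.0 / (21 − 8) = 480.0/13.0 = 36.923 mL/cmH2O.
τ = R × C = 19.0 × 0.03692 L/cmH2O = 0.7015 s.
Fraction remaining at end-expiration = e^(−Te/τ) = e^(−1.33/0.7015) = 0.1502 → 15.02%.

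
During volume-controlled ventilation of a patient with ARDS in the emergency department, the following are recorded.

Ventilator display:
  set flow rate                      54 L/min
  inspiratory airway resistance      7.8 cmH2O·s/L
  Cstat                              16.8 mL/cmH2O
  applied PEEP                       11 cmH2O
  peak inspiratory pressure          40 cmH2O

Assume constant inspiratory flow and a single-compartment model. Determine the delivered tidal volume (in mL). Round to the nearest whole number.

369

Flow: 54 L/min ÷ 60 = 0.9 L/s.
Equation of motion (constant flow): PIP = Vt/C + R·V̇ + PEEP.
Vt/C = PIP − R·V̇ − PEEP = 40 − 7.02 − 11 = 21.98 cmH2O.
Vt = C × 21.98 = 16.8 × 21.98 = 369.26 mL.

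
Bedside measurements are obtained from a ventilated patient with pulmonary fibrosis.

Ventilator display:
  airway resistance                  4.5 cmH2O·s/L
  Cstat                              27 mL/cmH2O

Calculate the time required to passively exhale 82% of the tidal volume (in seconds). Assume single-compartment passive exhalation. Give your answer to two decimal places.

0.21

τ = R × C = 4.5 × 27 mL/cmH2O = 4.5 × 0.027 L/cmH2O = 0.1215 s.
Exhaled fraction f = 1 − e^(−t/τ) → t = −τ·ln(1 − f) = −0.1215·ln(0.18) = 0.2083 s.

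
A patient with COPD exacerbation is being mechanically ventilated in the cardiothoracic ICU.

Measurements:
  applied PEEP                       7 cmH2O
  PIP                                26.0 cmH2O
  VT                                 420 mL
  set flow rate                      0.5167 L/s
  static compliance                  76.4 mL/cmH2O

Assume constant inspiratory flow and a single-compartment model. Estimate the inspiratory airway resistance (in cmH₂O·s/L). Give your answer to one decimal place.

Equation of motion (constant flow): PIP = Vt/C + R·V̇ + PEEP.
R·V̇ = PIP − Vt/C − PEEP = 26.0 − 420/76.4 − 7 = 26.0 − 5.497 − 7 = 13.503 cmH2O.
R = 13.503 / 0.5167 = 26.133 cmH2O·s/L.

26.1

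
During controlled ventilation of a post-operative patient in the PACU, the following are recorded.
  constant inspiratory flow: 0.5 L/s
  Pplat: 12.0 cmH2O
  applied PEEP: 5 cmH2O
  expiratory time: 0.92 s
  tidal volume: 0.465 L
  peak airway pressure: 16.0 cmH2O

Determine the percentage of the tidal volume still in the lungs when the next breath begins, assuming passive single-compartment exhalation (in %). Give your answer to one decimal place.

17.7

R = (PIP − Pplat)/V̇ = (16.0 − 12.0) / 0.5 = 4.0/0.5 = 8.0 cmH2O·s/L.
C = Vt/(Pplat − PEEP) = 465.0 / (12.0 − 5) = 465.0/7.0 = 66.429 mL/cmH2O.
τ = R × C = 8.0 × 0.06643 L/cmH2O = 0.5314 s.
Fraction remaining at end-expiration = e^(−Te/τ) = e^(−0.92/0.5314) = 0.1771 → 17.71%.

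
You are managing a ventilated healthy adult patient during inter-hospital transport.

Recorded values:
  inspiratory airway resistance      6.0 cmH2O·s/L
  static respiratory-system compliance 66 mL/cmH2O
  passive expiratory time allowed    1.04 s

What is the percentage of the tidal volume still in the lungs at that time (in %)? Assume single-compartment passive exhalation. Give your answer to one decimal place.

7.2

τ = R × C = 6.0 × 66 mL/cmH2O = 6.0 × 0.066 L/cmH2O = 0.396 s.
Passive exhalation: V(t)/V₀ = e^(−t/τ) = e^(−1.04/0.396) = 0.07235.
Fraction remaining = 0.07235 → 7.235%.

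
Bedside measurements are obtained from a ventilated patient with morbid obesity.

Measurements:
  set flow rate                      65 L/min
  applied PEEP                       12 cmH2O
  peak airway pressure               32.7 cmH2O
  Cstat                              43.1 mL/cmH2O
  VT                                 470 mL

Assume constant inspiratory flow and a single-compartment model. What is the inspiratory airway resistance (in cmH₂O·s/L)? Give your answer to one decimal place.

9.0

Flow: 65 L/min ÷ 60 = 1.0833 L/s.
Equation of motion (constant flow): PIP = Vt/C + R·V̇ + PEEP.
R·V̇ = PIP − Vt/C − PEEP = 32.7 − 470/43.1 − 12 = 32.7 − 10.905 − 12 = 9.795 cmH2O.
R = 9.795 / 1.0833 = 9.042 cmH2O·s/L.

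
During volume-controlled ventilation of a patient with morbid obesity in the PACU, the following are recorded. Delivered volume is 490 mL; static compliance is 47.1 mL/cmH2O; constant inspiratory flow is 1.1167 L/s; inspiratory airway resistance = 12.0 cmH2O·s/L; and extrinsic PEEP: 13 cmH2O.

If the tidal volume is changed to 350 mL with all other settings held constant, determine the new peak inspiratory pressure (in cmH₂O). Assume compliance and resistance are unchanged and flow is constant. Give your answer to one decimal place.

PIP = Vt/C + R·V̇ + PEEP (constant-flow equation of motion).
Only the elastic term changes: ΔPIP = ΔVt / C = (350 − 490) / 47.1 = -2.972 cmH2O.
Original PIP = 490/47.1 + 12.0×1.1167 + 13 = 36.804 cmH2O; new PIP = 36.804 + (-2.972) = 33.832 cmH2O.

33.8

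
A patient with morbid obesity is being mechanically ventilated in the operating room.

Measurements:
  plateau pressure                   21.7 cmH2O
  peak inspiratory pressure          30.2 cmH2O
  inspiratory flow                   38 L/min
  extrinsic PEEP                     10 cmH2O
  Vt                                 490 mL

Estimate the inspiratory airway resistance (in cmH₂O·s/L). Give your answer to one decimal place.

Flow: 38 L/min ÷ 60 = 0.6333 L/s.
Raw = (PIP − Pplat) / flow = (30.2 − 21.7) / 0.6333 = 8.5 / 0.6333 = 13.422 cmH2O·s/L.

13.4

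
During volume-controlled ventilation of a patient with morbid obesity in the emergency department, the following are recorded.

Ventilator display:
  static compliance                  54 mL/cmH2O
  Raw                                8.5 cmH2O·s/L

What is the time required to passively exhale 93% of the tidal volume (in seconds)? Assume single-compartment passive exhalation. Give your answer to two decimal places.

1.22

τ = R × C = 8.5 × 54 mL/cmH2O = 8.5 × 0.054 L/cmH2O = 0.459 s.
Exhaled fraction f = 1 − e^(−t/τ) → t = −τ·ln(1 − f) = −0.459·ln(0.07) = 1.221 s.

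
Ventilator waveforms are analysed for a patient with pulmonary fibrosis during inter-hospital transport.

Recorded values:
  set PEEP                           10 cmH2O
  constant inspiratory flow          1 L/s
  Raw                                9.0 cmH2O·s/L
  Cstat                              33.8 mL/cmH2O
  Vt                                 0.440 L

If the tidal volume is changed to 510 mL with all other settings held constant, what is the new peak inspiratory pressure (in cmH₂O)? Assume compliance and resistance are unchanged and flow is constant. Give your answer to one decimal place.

PIP = Vt/C + R·V̇ + PEEP (constant-flow equation of motion).
Only the elastic term changes: ΔPIP = ΔVt / C = (510 − 440) / 33.8 = 2.071 cmH2O.
Original PIP = 440/33.8 + 9.0×1 + 10 = 32.018 cmH2O; new PIP = 32.018 + (2.071) = 34.089 cmH2O.

34.1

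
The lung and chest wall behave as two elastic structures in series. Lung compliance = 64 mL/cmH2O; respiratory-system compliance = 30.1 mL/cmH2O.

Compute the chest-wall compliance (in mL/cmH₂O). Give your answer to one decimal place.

56.8

1/Ccw = 1/Crs − 1/CL.
1/Ccw = 1/30.1 − 1/64 = 0.0176.
Ccw = 56.818 mL/cmH2O.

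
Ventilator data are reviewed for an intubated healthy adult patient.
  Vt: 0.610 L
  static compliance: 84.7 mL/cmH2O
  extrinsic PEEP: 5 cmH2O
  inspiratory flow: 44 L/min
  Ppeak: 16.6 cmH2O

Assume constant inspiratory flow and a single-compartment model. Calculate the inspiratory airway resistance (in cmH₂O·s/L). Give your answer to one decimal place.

6.0

Flow: 44 L/min ÷ 60 = 0.7333 L/s.
Equation of motion (constant flow): PIP = Vt/C + R·V̇ + PEEP.
R·V̇ = PIP − Vt/C − PEEP = 16.6 − 610/84.7 − 5 = 16.6 − 7.202 − 5 = 4.398 cmH2O.
R = 4.398 / 0.7333 = 5.998 cmH2O·s/L.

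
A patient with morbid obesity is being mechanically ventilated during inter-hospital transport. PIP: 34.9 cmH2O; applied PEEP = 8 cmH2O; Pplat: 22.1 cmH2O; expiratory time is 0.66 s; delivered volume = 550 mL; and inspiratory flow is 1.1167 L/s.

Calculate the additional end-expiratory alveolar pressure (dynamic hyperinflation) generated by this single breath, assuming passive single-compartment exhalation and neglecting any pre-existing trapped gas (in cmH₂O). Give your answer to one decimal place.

R = (PIP − Pplat)/V̇ = (34.9 − 22.1) / 1.1167 = 12.8/1.1167 = 11.462 cmH2O·s/L.
C = Vt/(Pplat − PEEP) = 550.0 / (22.1 − 8) = 550.0/14.1 = 39.007 mL/cmH2O.
τ = R × C = 11.462 × 0.03901 L/cmH2O = 0.4471 s.
Fraction remaining = e^(−Te/τ) = e^(−0.66/0.4471) = 0.2285; trapped volume = 550.0 × 0.2285 = 125.68 mL.
Additional alveolar pressure from trapping ≈ V_trapped / C = 125.68 / 39.007 = 3.222 cmH2O.

3.2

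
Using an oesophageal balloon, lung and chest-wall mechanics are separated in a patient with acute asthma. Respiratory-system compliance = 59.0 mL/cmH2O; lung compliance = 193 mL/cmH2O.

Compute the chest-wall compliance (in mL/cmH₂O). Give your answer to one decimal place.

1/Ccw = 1/Crs − 1/CL.
1/Ccw = 1/59.0 − 1/193 = 0.01177.
Ccw = 84.962 mL/cmH2O.

85.0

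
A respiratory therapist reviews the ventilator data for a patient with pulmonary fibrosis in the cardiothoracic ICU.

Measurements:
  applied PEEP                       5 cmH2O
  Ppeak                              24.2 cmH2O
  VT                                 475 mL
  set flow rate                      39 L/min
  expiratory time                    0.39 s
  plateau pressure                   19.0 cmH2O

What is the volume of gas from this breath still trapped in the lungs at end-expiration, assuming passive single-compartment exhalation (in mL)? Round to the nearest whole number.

Flow: 39 L/min ÷ 60 = 0.65 L/s.
R = (PIP − Pplat)/V̇ = (24.2 − 19.0) / 0.65 = 5.2/0.65 = 8.0 cmH2O·s/L.
C = Vt/(Pplat − PEEP) = 475.0 / (19.0 − 5) = 475.0/14.0 = 33.929 mL/cmH2O.
τ = R × C = 8.0 × 0.03393 L/cmH2O = 0.2714 s.
Fraction remaining = e^(−Te/τ) = e^(−0.39/0.2714) = 0.2376.
Trapped volume = 475.0 × 0.2376 = 112.86 mL.

113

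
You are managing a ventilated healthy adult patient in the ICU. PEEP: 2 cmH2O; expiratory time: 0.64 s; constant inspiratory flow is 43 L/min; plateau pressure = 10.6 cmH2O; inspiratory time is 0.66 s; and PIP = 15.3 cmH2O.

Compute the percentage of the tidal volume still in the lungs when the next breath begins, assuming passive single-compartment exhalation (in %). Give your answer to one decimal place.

Flow: 43 L/min ÷ 60 = 0.7167 L/s.
Vt = flow × Ti = 0.7167 L/s × 0.66 s × 1000 mL/L = 473.02 mL.
R = (PIP − Pplat)/V̇ = (15.3 − 10.6) / 0.7167 = 4.7/0.7167 = 6.558 cmH2O·s/L.
C = Vt/(Pplat − PEEP) = 473.02 / (10.6 − 2) = 473.02/8.6 = 55.002 mL/cmH2O.
τ = R × C = 6.558 × 0.055 L/cmH2O = 0.3607 s.
Fraction remaining at end-expiration = e^(−Te/τ) = e^(−0.64/0.3607) = 0.1696 → 16.96%.

17.0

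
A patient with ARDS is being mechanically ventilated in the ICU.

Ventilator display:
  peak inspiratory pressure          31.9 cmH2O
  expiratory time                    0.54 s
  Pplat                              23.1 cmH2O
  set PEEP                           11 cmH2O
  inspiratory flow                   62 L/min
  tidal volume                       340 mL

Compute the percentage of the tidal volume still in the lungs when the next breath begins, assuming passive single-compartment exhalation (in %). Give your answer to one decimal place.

10.5

Flow: 62 L/min ÷ 60 = 1.0333 L/s.
R = (PIP − Pplat)/V̇ = (31.9 − 23.1) / 1.0333 = 8.8/1.0333 = 8.516 cmH2O·s/L.
C = Vt/(Pplat − PEEP) = 340.0 / (23.1 − 11) = 340.0/12.1 = 28.099 mL/cmH2O.
τ = R × C = 8.516 × 0.0281 L/cmH2O = 0.2393 s.
Fraction remaining at end-expiration = e^(−Te/τ) = e^(−0.54/0.2393) = 0.1047 → 10.47%.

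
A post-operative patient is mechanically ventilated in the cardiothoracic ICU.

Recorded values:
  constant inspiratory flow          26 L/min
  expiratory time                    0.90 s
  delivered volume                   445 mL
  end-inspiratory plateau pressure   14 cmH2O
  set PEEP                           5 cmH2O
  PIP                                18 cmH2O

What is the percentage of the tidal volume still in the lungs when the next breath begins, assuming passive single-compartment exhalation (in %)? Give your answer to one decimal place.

Flow: 26 L/min ÷ 60 = 0.4333 L/s.
R = (PIP − Pplat)/V̇ = (18 − 14) / 0.4333 = 4.0/0.4333 = 9.231 cmH2O·s/L.
C = Vt/(Pplat − PEEP) = 445.0 / (14 − 5) = 445.0/9.0 = 49.444 mL/cmH2O.
τ = R × C = 9.231 × 0.04944 L/cmH2O = 0.4564 s.
Fraction remaining at end-expiration = e^(−Te/τ) = e^(−0.90/0.4564) = 0.1392 → 13.92%.

13.9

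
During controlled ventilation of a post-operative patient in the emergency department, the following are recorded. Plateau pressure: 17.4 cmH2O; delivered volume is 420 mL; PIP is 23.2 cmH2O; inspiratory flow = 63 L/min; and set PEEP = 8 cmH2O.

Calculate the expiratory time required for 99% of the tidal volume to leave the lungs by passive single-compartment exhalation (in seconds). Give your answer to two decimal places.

Flow: 63 L/min ÷ 60 = 1.05 L/s.
R = (PIP − Pplat)/V̇ = (23.2 − 17.4) / 1.05 = 5.8/1.05 = 5.524 cmH2O·s/L.
C = Vt/(Pplat − PEEP) = 420.0 / (17.4 − 8) = 420.0/9.4 = 44.681 mL/cmH2O.
τ = R × C = 5.524 × 0.04468 L/cmH2O = 0.2468 s.
t = −τ·ln(1 − 0.99) = −0.2468·ln(0.01) = 1.137 s.

1.14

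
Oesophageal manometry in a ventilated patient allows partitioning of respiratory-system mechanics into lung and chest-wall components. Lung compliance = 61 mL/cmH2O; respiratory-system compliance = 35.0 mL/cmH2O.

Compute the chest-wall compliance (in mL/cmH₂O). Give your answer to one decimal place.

82.1

1/Ccw = 1/Crs − 1/CL.
1/Ccw = 1/35.0 − 1/61 = 0.01218.
Ccw = 82.102 mL/cmH2O.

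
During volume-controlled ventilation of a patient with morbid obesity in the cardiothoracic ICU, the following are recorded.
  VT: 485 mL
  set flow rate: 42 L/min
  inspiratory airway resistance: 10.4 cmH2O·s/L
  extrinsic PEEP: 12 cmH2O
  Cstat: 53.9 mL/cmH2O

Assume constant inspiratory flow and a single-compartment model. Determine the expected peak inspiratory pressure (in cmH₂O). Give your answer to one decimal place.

Flow: 42 L/min ÷ 60 = 0.7 L/s.
Equation of motion (constant flow): PIP = Vt/C + R·V̇ + PEEP.
PIP = 485/53.9 + 10.4×0.7 + 12 = 8.998 + 7.28 + 12 = 28.278 cmH2O.

28.3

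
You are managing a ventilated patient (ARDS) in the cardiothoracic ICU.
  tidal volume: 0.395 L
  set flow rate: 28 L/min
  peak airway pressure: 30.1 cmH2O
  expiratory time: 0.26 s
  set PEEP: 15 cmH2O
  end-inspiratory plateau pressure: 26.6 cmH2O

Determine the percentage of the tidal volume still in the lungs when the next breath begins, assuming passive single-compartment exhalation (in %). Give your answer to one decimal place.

36.1

Flow: 28 L/min ÷ 60 = 0.4667 L/s.
R = (PIP − Pplat)/V̇ = (30.1 − 26.6) / 0.4667 = 3.5/0.4667 = 7.499 cmH2O·s/L.
C = Vt/(Pplat − PEEP) = 395.0 / (26.6 − 15) = 395.0/11.6 = 34.052 mL/cmH2O.
τ = R × C = 7.499 × 0.03405 L/cmH2O = 0.2553 s.
Fraction remaining at end-expiration = e^(−Te/τ) = e^(−0.26/0.2553) = 0.3612 → 36.12%.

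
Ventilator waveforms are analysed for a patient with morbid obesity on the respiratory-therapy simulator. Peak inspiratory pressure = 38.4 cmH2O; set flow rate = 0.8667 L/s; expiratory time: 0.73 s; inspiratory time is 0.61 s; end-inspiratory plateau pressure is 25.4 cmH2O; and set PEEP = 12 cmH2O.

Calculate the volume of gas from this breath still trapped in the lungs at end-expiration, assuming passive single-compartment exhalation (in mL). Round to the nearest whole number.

Vt = flow × Ti = 0.8667 L/s × 0.61 s × 1000 mL/L = 528.69 mL.
R = (PIP − Pplat)/V̇ = (38.4 − 25.4) / 0.8667 = 13.0/0.8667 = 14.999 cmH2O·s/L.
C = Vt/(Pplat − PEEP) = 528.69 / (25.4 − 12) = 528.69/13.4 = 39.454 mL/cmH2O.
τ = R × C = 14.999 × 0.03945 L/cmH2O = 0.5917 s.
Fraction remaining = e^(−Te/τ) = e^(−0.73/0.5917) = 0.2912.
Trapped volume = 528.69 × 0.2912 = 153.95 mL.

154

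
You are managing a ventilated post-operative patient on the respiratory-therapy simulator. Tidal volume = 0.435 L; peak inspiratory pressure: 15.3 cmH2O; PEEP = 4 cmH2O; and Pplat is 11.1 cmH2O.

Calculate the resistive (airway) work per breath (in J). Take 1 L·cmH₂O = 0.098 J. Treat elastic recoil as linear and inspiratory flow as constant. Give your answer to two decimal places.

0.18

With constant inspiratory flow the resistive pressure is constant at PIP − Pplat = 15.3 − 11.1 = 4.2 cmH2O, so resistive work = 4.2 × 0.435 = 1.827 L·cmH2O.
× 0.098 J/(L·cmH2O) → 0.179 J.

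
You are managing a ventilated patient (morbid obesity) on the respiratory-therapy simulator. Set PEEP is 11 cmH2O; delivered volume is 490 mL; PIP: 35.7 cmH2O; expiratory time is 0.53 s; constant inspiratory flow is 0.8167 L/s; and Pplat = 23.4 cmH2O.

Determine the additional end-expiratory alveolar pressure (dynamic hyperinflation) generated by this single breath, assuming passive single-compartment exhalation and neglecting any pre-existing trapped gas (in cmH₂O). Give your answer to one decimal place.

5.1

R = (PIP − Pplat)/V̇ = (35.7 − 23.4) / 0.8167 = 12.3/0.8167 = 15.061 cmH2O·s/L.
C = Vt/(Pplat − PEEP) = 490.0 / (23.4 − 11) = 490.0/12.4 = 39.516 mL/cmH2O.
τ = R × C = 15.061 × 0.03952 L/cmH2O = 0.5952 s.
Fraction remaining = e^(−Te/τ) = e^(−0.53/0.5952) = 0.4105; trapped volume = 490.0 × 0.4105 = 201.15 mL.
Additional alveolar pressure from trapping ≈ V_trapped / C = 201.15 / 39.516 = 5.09 cmH2O.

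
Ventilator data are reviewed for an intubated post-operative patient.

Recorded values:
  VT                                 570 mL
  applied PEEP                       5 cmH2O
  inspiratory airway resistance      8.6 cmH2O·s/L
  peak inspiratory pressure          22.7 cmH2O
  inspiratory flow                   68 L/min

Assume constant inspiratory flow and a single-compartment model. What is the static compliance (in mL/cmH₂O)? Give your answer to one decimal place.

71.7

Flow: 68 L/min ÷ 60 = 1.1333 L/s.
Equation of motion (constant flow): PIP = Vt/C + R·V̇ + PEEP.
Vt/C = PIP − R·V̇ − PEEP = 22.7 − 8.6×1.1333 − 5 = 22.7 − 9.746 − 5 = 7.954 cmH2O.
C = Vt / 7.954 = 570 / 7.954 = 71.662 mL/cmH2O.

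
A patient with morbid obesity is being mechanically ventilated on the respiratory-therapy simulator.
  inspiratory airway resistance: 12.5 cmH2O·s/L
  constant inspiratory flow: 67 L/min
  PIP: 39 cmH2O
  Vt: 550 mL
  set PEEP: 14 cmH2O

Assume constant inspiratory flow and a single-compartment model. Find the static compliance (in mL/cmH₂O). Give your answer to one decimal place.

49.8

Flow: 67 L/min ÷ 60 = 1.1167 L/s.
Equation of motion (constant flow): PIP = Vt/C + R·V̇ + PEEP.
Vt/C = PIP − R·V̇ − PEEP = 39 − 12.5×1.1167 − 14 = 39 − 13.959 − 14 = 11.041 cmH2O.
C = Vt / 11.041 = 550 / 11.041 = 49.814 mL/cmH2O.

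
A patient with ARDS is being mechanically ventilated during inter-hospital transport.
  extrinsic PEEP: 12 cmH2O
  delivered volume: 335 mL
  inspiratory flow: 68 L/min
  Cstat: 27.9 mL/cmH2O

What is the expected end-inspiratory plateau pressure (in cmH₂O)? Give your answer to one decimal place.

24.0

Pplat = PEEP + Vt / Cstat = 12 + 335 / 27.9 = 12 + 12.007 = 24.007 cmH2O.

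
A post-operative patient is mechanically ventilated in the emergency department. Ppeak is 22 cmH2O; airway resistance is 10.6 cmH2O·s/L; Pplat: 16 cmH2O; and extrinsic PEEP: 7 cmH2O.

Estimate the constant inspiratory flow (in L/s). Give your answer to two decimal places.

0.57

flow = (PIP − Pplat) / Raw = 6.0 / 10.6 = 0.566 L/s.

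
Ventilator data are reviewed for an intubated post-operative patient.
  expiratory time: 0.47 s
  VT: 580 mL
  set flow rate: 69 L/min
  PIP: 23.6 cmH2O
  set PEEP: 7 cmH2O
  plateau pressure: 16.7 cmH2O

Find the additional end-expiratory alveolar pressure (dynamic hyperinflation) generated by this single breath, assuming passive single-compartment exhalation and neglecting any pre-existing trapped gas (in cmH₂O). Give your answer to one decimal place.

Flow: 69 L/min ÷ 60 = 1.15 L/s.
R = (PIP − Pplat)/V̇ = (23.6 − 16.7) / 1.15 = 6.9/1.15 = 6.0 cmH2O·s/L.
C = Vt/(Pplat − PEEP) = 580.0 / (16.7 − 7) = 580.0/9.7 = 59.794 mL/cmH2O.
τ = R × C = 6.0 × 0.05979 L/cmH2O = 0.3587 s.
Fraction remaining = e^(−Te/τ) = e^(−0.47/0.3587) = 0.2697; trapped volume = 580.0 × 0.2697 = 156.43 mL.
Additional alveolar pressure from trapping ≈ V_trapped / C = 156.43 / 59.794 = 2.616 cmH2O.

2.6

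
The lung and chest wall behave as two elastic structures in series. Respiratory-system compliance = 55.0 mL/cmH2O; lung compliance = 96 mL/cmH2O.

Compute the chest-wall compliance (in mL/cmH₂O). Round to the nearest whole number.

1/Ccw = 1/Crs − 1/CL.
1/Ccw = 1/55.0 − 1/96 = 0.007765.
Ccw = 128.78 mL/cmH2O.

129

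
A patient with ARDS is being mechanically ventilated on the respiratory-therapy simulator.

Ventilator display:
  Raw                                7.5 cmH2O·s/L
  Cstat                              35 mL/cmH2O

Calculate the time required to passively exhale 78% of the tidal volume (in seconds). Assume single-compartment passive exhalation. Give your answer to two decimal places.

0.40

τ = R × C = 7.5 × 35 mL/cmH2O = 7.5 × 0.035 L/cmH2O = 0.2625 s.
Exhaled fraction f = 1 − e^(−t/τ) → t = −τ·ln(1 − f) = −0.2625·ln(0.22) = 0.3975 s.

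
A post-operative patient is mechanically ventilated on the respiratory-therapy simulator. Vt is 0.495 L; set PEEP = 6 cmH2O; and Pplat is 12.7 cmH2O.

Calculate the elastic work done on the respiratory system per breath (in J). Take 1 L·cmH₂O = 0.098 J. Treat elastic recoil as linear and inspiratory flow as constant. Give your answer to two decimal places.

Elastic work ≈ ½ × (Pplat − PEEP) × Vt = 0.5 × (12.7 − 6) × 0.495 L = 0.5 × 6.7 × 0.495 = 1.658 L·cmH2O.
× 0.098 J/(L·cmH2O) → 0.1625 J.

0.16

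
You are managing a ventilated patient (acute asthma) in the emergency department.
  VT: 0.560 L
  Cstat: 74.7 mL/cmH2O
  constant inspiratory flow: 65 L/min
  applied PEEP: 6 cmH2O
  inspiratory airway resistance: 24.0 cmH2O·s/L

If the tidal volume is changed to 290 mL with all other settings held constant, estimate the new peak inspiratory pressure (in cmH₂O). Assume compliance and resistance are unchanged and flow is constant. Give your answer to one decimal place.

Flow: 65 L/min ÷ 60 = 1.0833 L/s.
PIP = Vt/C + R·V̇ + PEEP (constant-flow equation of motion).
Only the elastic term changes: ΔPIP = ΔVt / C = (290 − 560) / 74.7 = -3.614 cmH2O.
Original PIP = 560/74.7 + 24.0×1.0833 + 6 = 39.496 cmH2O; new PIP = 39.496 + (-3.614) = 35.882 cmH2O.

35.9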